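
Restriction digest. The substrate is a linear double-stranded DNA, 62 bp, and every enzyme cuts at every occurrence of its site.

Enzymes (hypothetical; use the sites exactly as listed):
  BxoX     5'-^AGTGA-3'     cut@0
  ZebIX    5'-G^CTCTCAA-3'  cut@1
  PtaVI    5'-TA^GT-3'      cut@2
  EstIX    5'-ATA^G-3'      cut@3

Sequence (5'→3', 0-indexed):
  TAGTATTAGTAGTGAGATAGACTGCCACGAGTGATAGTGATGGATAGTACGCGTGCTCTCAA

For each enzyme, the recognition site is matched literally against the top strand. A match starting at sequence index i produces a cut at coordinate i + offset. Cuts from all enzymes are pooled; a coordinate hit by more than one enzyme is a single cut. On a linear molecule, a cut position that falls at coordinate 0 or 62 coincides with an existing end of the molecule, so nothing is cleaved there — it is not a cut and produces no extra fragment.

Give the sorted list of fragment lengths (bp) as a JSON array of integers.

[1,1,2,2,6,6,7,8,9,10,10]

Site scan:
  BxoX AGTGA/0: at [10, 29, 35] ⇒ [10, 29, 35]
  ZebIX GCTCTCAA/1: at [54] ⇒ [55]
  PtaVI TAGT/2: at [0, 6, 9, 34, 44] ⇒ [2, 8, 11, 36, 46]
  EstIX ATAG/3: at [16, 33, 43] ⇒ [19, 36, 46]

All cut coordinates (distinct, sorted): [2, 8, 10, 11, 19, 29, 35, 36, 46, 55]

Fragment lengths:
  [0,2): 2 bp
  [2,8): 6 bp
  [8,10): 2 bp
  [10,11): 1 bp
  [11,19): 8 bp
  [19,29): 10 bp
  [29,35): 6 bp
  [35,36): 1 bp
  [36,46): 10 bp
  [46,55): 9 bp
  [55,62): 7 bp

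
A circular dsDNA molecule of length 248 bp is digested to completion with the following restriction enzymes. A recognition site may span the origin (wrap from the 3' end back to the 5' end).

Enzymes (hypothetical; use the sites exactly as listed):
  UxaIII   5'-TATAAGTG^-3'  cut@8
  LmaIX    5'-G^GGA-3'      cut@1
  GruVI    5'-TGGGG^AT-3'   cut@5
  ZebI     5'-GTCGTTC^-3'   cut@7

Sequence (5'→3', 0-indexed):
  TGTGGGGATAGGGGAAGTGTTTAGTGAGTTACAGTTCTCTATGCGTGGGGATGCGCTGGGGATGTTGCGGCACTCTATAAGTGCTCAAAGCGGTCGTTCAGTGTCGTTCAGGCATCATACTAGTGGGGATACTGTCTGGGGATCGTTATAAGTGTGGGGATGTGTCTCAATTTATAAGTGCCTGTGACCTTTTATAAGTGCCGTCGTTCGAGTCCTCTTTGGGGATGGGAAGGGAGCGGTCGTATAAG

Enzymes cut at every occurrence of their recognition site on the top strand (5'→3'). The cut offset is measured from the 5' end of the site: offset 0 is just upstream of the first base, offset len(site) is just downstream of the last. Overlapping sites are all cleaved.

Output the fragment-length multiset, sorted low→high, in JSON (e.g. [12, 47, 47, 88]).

[2,2,2,2,2,2,2,3,3,3,5,5,9,9,10,11,13,13,16,17,18,20,21,22,36]

Scan for sites:
  UxaIII TATAAGTG/8: at [75, 146, 172, 192, 242] ⇒ [2, 83, 154, 180, 200]
  LmaIX GGGA/1: at [4, 11, 47, 58, 125, 138, 156, 221, 226, 231] ⇒ [5, 12, 48, 59, 126, 139, 157, 222, 227, 232]
  GruVI TGGGGAT/5: at [2, 45, 56, 123, 136, 154, 219] ⇒ [7, 50, 61, 128, 141, 159, 224]
  ZebI GTCGTTC/7: at [92, 102, 202] ⇒ [99, 109, 209]

Pooled cuts: [2, 5, 7, 12, 48, 50, 59, 61, 83, 99, 109, 126, 128, 139, 141, 154, 157, 159, 180, 200, 209, 222, 224, 227, 232]

Fragment lengths:
  2→5: 3 bp
  5→7: 2 bp
  7→12: 5 bp
  12→48: 36 bp
  48→50: 2 bp
  50→59: 9 bp
  59→61: 2 bp
  61→83: 22 bp
  83→99: 16 bp
  99→109: 10 bp
  109→126: 17 bp
  126→128: 2 bp
  128→139: 11 bp
  139→141: 2 bp
  141→154: 13 bp
  154→157: 3 bp
  157→159: 2 bp
  159→180: 21 bp
  180→200: 20 bp
  200→209: 9 bp
  209→222: 13 bp
  222→224: 2 bp
  224→227: 3 bp
  227→232: 5 bp
  232→2 (wrap): 248-232+2 = 18 bp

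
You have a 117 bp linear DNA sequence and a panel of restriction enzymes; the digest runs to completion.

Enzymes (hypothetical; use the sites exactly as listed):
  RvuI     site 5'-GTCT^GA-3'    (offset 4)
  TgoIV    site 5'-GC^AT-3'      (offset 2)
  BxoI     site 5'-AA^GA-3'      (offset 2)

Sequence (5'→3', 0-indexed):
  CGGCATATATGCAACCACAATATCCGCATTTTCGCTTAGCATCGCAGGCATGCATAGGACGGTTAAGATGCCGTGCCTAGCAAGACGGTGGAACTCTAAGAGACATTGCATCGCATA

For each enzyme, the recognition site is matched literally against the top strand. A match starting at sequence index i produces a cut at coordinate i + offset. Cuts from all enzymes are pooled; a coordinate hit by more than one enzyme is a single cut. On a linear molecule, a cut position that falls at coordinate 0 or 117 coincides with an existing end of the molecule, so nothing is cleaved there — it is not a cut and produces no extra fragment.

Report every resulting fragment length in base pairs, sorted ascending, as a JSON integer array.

Scan for sites:
  RvuI (GTCTGA, off=4): no sites
  TgoIV (GCAT, off=2): starts [2, 25, 38, 47, 51, 107, 112] → cuts [4, 27, 40, 49, 53, 109, 114]
  BxoI (AAGA, off=2): starts [64, 81, 97] → cuts [66, 83, 99]

All cut coordinates (distinct, sorted): [4, 27, 40, 49, 53, 66, 83, 99, 109, 114]

Fragment lengths:
  [0,4): 4 bp
  [4,27): 23 bp
  [27,40): 13 bp
  [40,49): 9 bp
  [49,53): 4 bp
  [53,66): 13 bp
  [66,83): 17 bp
  [83,99): 16 bp
  [99,109): 10 bp
  [109,114): 5 bp
  [114,117): 3 bp

[3,4,4,5,9,10,13,13,16,17,23]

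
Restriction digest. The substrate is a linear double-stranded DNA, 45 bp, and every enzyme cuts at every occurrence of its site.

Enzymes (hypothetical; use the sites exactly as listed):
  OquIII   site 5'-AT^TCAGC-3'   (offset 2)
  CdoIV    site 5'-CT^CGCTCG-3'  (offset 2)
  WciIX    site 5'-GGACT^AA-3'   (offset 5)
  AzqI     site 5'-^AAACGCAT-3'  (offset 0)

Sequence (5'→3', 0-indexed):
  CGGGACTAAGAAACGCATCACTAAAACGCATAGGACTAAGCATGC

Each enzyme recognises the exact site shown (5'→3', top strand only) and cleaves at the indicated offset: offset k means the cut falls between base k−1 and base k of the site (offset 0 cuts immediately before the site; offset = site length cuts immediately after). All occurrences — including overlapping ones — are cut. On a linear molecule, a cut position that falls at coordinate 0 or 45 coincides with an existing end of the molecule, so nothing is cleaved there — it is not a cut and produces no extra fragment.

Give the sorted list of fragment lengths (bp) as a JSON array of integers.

[3,7,8,13,14]

Site scan:
  OquIII (ATTCAGC, off=2): no sites
  CdoIV (CTCGCTCG, off=2): no sites
  WciIX GGACTAA/5: at [2, 32] ⇒ [7, 37]
  AzqI AAACGCAT/0: at [10, 23] ⇒ [10, 23]

All cut coordinates (distinct, sorted): [7, 10, 23, 37]

Fragments:
  [0,7): 7 bp
  [7,10): 3 bp
  [10,23): 13 bp
  [23,37): 14 bp
  [37,45): 8 bp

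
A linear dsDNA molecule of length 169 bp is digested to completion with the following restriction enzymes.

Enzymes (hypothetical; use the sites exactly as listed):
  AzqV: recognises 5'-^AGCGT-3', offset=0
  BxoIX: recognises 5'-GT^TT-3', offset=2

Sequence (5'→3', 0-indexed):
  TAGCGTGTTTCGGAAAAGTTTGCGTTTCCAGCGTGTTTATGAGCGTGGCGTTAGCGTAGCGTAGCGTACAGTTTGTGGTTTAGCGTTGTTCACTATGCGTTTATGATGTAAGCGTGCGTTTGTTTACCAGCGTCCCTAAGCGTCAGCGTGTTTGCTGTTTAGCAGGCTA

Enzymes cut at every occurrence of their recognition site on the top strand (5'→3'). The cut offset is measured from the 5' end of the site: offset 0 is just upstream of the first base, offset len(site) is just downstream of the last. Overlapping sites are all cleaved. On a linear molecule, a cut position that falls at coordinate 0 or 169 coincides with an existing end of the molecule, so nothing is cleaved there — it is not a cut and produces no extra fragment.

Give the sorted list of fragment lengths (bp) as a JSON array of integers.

[1,2,4,4,5,5,5,5,6,6,7,7,7,7,7,9,10,10,10,11,11,11,19]

Per-enzyme occurrences:
  AzqV AGCGT/0: at [1, 29, 41, 52, 57, 62, 81, 110, 128, 138, 144] ⇒ [1, 29, 41, 52, 57, 62, 81, 110, 128, 138, 144]
  BxoIX GTTT/2: at [6, 17, 23, 34, 70, 77, 98, 117, 121, 149, 156] ⇒ [8, 19, 25, 36, 72, 79, 100, 119, 123, 151, 158]

Pooled cuts: [1, 8, 19, 25, 29, 36, 41, 52, 57, 62, 72, 79, 81, 100, 110, 119, 123, 128, 138, 144, 151, 158]

Fragments:
  [0,1): 1 bp
  [1,8): 7 bp
  [8,19): 11 bp
  [19,25): 6 bp
  [25,29): 4 bp
  [29,36): 7 bp
  [36,41): 5 bp
  [41,52): 11 bp
  [52,57): 5 bp
  [57,62): 5 bp
  [62,72): 10 bp
  [72,79): 7 bp
  [79,81): 2 bp
  [81,100): 19 bp
  [100,110): 10 bp
  [110,119): 9 bp
  [119,123): 4 bp
  [123,128): 5 bp
  [128,138): 10 bp
  [138,144): 6 bp
  [144,151): 7 bp
  [151,158): 7 bp
  [158,169): 11 bp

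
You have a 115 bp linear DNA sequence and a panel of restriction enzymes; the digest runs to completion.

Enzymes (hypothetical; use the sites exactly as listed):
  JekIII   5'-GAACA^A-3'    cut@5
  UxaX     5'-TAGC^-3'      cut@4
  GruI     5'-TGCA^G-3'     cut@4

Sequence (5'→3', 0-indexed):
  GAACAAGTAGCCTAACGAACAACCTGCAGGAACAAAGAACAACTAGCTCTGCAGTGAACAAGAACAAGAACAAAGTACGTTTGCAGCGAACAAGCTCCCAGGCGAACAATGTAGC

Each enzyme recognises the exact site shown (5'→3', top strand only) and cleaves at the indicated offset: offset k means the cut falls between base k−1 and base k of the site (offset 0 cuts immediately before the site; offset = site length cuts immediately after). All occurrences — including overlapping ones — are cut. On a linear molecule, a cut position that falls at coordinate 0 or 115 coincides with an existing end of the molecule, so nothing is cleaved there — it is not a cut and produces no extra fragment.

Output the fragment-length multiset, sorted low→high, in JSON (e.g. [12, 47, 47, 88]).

Per-enzyme occurrences:
  JekIII (GAACAA, off=5): starts [0, 16, 29, 36, 55, 61, 67, 87, 103] → cuts [5, 21, 34, 41, 60, 66, 72, 92, 108]
  UxaX (TAGC, off=4): starts [7, 43, 111] → cuts [11, 47] (position 115 is a terminus of the linear molecule — no cut)
  GruI (TGCAG, off=4): starts [24, 49, 81] → cuts [28, 53, 85]

Pooled cuts: [5, 11, 21, 28, 34, 41, 47, 53, 60, 66, 72, 85, 92, 108]

Fragment lengths:
  [0,5): 5 bp
  [5,11): 6 bp
  [11,21): 10 bp
  [21,28): 7 bp
  [28,34): 6 bp
  [34,41): 7 bp
  [41,47): 6 bp
  [47,53): 6 bp
  [53,60): 7 bp
  [60,66): 6 bp
  [66,72): 6 bp
  [72,85): 13 bp
  [85,92): 7 bp
  [92,108): 16 bp
  [108,115): 7 bp

[5,6,6,6,6,6,6,7,7,7,7,7,10,13,16]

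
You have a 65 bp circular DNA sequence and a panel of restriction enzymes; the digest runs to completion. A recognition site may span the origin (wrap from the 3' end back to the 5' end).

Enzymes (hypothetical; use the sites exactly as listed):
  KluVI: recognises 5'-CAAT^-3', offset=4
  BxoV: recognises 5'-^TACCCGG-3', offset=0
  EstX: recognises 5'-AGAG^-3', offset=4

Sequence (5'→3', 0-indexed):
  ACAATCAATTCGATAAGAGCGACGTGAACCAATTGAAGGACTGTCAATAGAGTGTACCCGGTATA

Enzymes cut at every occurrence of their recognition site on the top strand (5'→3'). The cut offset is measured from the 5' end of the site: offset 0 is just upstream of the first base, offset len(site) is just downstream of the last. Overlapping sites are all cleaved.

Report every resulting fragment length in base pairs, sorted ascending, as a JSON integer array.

Scan for sites:
  KluVI CAAT/4: at [1, 5, 29, 44] ⇒ [5, 9, 33, 48]
  BxoV TACCCGG/0: at [54] ⇒ [54]
  EstX AGAG/4: at [15, 48] ⇒ [19, 52]

All cut coordinates (distinct, sorted): [5, 9, 19, 33, 48, 52, 54]

Fragments:
  5→9: 4 bp
  9→19: 10 bp
  19→33: 14 bp
  33→48: 15 bp
  48→52: 4 bp
  52→54: 2 bp
  54→5 (wrap): 65-54+5 = 16 bp

[2,4,4,10,14,15,16]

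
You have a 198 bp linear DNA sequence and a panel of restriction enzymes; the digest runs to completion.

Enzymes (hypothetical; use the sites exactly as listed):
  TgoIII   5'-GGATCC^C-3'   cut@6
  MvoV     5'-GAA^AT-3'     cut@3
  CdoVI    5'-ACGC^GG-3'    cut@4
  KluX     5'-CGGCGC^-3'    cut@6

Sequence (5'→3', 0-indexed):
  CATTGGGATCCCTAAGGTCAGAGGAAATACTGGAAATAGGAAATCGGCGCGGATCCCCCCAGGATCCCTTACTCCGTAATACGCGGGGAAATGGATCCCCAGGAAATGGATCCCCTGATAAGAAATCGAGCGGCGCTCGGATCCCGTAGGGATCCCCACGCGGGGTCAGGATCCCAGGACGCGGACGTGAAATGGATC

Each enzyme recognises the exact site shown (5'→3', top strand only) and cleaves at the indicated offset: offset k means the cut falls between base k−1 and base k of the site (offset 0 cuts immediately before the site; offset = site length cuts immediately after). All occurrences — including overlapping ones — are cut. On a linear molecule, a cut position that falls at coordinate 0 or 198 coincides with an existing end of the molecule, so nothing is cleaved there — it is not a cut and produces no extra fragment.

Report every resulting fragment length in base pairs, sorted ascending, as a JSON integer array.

Per-enzyme occurrences:
  TgoIII GGATCCC/6: at [5, 50, 61, 92, 107, 138, 149, 168] ⇒ [11, 56, 67, 98, 113, 144, 155, 174]
  MvoV GAAAT/3: at [23, 32, 39, 87, 102, 121, 188] ⇒ [26, 35, 42, 90, 105, 124, 191]
  CdoVI ACGCGG/4: at [80, 157, 178] ⇒ [84, 161, 182]
  KluX CGGCGC/6: at [44, 130] ⇒ [50, 136]

Pooled cuts: [11, 26, 35, 42, 50, 56, 67, 84, 90, 98, 105, 113, 124, 136, 144, 155, 161, 174, 182, 191]

Fragment lengths:
  [0,11): 11 bp
  [11,26): 15 bp
  [26,35): 9 bp
  [35,42): 7 bp
  [42,50): 8 bp
  [50,56): 6 bp
  [56,67): 11 bp
  [67,84): 17 bp
  [84,90): 6 bp
  [90,98): 8 bp
  [98,105): 7 bp
  [105,113): 8 bp
  [113,124): 11 bp
  [124,136): 12 bp
  [136,144): 8 bp
  [144,155): 11 bp
  [155,161): 6 bp
  [161,174): 13 bp
  [174,182): 8 bp
  [182,191): 9 bp
  [191,198): 7 bp

[6,6,6,7,7,7,8,8,8,8,8,9,9,11,11,11,11,12,13,15,17]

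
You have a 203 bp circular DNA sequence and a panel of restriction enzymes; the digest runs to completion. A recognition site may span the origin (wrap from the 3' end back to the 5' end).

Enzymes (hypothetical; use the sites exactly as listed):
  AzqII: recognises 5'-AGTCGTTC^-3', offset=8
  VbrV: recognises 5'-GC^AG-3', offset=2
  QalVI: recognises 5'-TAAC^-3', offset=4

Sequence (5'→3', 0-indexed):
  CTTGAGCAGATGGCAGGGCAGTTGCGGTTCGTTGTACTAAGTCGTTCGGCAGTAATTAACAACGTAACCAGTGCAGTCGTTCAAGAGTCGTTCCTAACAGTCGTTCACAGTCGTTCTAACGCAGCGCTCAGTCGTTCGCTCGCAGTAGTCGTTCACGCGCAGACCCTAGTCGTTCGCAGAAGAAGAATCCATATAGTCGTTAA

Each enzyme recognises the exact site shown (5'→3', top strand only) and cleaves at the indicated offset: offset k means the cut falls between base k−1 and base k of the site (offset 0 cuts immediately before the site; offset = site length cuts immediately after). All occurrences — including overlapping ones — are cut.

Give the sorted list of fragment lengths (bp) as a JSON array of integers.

[2,2,3,4,5,5,6,6,6,6,7,8,8,8,10,10,11,11,15,15,27,28]

Site scan:
  AzqII AGTCGTTC/8: at [39, 74, 85, 98, 108, 129, 146, 167] ⇒ [47, 82, 93, 106, 116, 137, 154, 175]
  VbrV GCAG/2: at [5, 12, 17, 48, 72, 120, 141, 158, 175] ⇒ [7, 14, 19, 50, 74, 122, 143, 160, 177]
  QalVI TAAC/4: at [56, 64, 94, 116, 200] ⇒ [1, 60, 68, 98, 120]

Pooled cuts: [1, 7, 14, 19, 47, 50, 60, 68, 74, 82, 93, 98, 106, 116, 120, 122, 137, 143, 154, 160, 175, 177]

Fragments:
  1→7: 6 bp
  7→14: 7 bp
  14→19: 5 bp
  19→47: 28 bp
  47→50: 3 bp
  50→60: 10 bp
  60→68: 8 bp
  68→74: 6 bp
  74→82: 8 bp
  82→93: 11 bp
  93→98: 5 bp
  98→106: 8 bp
  106→116: 10 bp
  116→120: 4 bp
  120→122: 2 bp
  122→137: 15 bp
  137→143: 6 bp
  143→154: 11 bp
  154→160: 6 bp
  160→175: 15 bp
  175→177: 2 bp
  177→1 (wrap): 203-177+1 = 27 bp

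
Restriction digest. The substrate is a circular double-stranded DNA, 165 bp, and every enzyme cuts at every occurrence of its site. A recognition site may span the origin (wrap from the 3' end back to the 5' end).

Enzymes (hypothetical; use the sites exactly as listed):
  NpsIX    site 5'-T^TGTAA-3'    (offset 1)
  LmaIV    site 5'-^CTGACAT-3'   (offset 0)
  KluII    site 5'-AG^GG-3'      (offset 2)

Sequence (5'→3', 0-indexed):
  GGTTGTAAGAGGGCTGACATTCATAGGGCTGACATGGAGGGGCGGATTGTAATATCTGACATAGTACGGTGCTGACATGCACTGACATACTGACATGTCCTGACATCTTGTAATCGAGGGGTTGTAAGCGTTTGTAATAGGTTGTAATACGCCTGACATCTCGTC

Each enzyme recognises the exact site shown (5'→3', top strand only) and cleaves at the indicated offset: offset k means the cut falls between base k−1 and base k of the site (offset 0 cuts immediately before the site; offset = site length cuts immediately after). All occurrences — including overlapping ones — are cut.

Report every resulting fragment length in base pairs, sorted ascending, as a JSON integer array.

Scan for sites:
  NpsIX (TTGTAA, off=1): starts [2, 46, 107, 121, 131, 141] → cuts [3, 47, 108, 122, 132, 142]
  LmaIV (CTGACAT, off=0): starts [13, 28, 55, 71, 81, 89, 99, 152] → cuts [13, 28, 55, 71, 81, 89, 99, 152]
  KluII (AGGG, off=2): starts [9, 24, 37, 116] → cuts [11, 26, 39, 118]

All cut coordinates (distinct, sorted): [3, 11, 13, 26, 28, 39, 47, 55, 71, 81, 89, 99, 108, 118, 122, 132, 142, 152]

Fragments:
  3→11: 8 bp
  11→13: 2 bp
  13→26: 13 bp
  26→28: 2 bp
  28→39: 11 bp
  39→47: 8 bp
  47→55: 8 bp
  55→71: 16 bp
  71→81: 10 bp
  81→89: 8 bp
  89→99: 10 bp
  99→108: 9 bp
  108→118: 10 bp
  118→122: 4 bp
  122→132: 10 bp
  132→142: 10 bp
  142→152: 10 bp
  152→3 (wrap): 165-152+3 = 16 bp

[2,2,4,8,8,8,8,9,10,10,10,10,10,10,11,13,16,16]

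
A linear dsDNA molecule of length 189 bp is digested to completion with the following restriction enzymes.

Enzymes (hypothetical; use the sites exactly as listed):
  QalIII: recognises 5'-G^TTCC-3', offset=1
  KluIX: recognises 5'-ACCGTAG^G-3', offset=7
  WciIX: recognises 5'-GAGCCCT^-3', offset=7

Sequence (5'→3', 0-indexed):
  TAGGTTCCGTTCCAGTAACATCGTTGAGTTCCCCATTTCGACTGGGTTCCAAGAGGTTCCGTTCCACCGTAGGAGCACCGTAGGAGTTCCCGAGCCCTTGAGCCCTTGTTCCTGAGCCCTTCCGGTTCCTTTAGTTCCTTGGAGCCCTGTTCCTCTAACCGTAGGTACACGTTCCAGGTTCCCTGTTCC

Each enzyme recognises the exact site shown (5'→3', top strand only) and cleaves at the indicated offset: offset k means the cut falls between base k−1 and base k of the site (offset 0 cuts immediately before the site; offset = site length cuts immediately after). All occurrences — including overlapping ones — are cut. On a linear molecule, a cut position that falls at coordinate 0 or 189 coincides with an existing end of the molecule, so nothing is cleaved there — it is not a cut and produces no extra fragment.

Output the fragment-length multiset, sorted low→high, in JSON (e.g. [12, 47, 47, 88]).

[1,2,3,4,4,5,5,5,7,7,7,8,9,10,11,11,12,12,14,15,18,19]

Site scan:
  QalIII GTTCC/1: at [3, 8, 27, 45, 55, 60, 85, 107, 124, 133, 148, 170, 177, 184] ⇒ [4, 9, 28, 46, 56, 61, 86, 108, 125, 134, 149, 171, 178, 185]
  KluIX ACCGTAGG/7: at [65, 76, 157] ⇒ [72, 83, 164]
  WciIX GAGCCCT/7: at [91, 99, 113, 141] ⇒ [98, 106, 120, 148]

All cut coordinates (distinct, sorted): [4, 9, 28, 46, 56, 61, 72, 83, 86, 98, 106, 108, 120, 125, 134, 148, 149, 164, 171, 178, 185]

Fragments:
  [0,4): 4 bp
  [4,9): 5 bp
  [9,28): 19 bp
  [28,46): 18 bp
  [46,56): 10 bp
  [56,61): 5 bp
  [61,72): 11 bp
  [72,83): 11 bp
  [83,86): 3 bp
  [86,98): 12 bp
  [98,106): 8 bp
  [106,108): 2 bp
  [108,120): 12 bp
  [120,125): 5 bp
  [125,134): 9 bp
  [134,148): 14 bp
  [148,149): 1 bp
  [149,164): 15 bp
  [164,171): 7 bp
  [171,178): 7 bp
  [178,185): 7 bp
  [185,189): 4 bp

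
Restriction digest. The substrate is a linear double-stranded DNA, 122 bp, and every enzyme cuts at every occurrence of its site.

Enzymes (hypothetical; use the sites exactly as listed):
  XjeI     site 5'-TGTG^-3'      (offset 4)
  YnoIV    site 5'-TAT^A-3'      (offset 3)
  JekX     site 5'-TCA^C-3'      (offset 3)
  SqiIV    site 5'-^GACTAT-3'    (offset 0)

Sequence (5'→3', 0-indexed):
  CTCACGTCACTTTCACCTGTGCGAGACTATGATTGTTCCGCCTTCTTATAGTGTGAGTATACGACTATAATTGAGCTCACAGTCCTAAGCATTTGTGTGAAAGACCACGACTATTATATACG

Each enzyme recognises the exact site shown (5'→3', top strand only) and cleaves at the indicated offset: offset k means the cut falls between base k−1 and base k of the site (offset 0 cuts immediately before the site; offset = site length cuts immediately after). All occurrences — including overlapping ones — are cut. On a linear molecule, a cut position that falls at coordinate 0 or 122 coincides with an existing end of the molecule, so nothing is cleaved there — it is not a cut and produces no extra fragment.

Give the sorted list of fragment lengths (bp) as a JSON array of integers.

[2,2,2,3,3,4,5,5,6,6,6,6,9,9,11,18,25]

Scan for sites:
  XjeI (TGTG, off=4): starts [17, 51, 93, 95] → cuts [21, 55, 97, 99]
  YnoIV (TATA, off=3): starts [46, 57, 65, 114, 116] → cuts [49, 60, 68, 117, 119]
  JekX (TCAC, off=3): starts [1, 6, 12, 76] → cuts [4, 9, 15, 79]
  SqiIV (GACTAT, off=0): starts [24, 62, 108] → cuts [24, 62, 108]

All cut coordinates (distinct, sorted): [4, 9, 15, 21, 24, 49, 55, 60, 62, 68, 79, 97, 99, 108, 117, 119]

Fragment lengths:
  [0,4): 4 bp
  [4,9): 5 bp
  [9,15): 6 bp
  [15,21): 6 bp
  [21,24): 3 bp
  [24,49): 25 bp
  [49,55): 6 bp
  [55,60): 5 bp
  [60,62): 2 bp
  [62,68): 6 bp
  [68,79): 11 bp
  [79,97): 18 bp
  [97,99): 2 bp
  [99,108): 9 bp
  [108,117): 9 bp
  [117,119): 2 bp
  [119,122): 3 bp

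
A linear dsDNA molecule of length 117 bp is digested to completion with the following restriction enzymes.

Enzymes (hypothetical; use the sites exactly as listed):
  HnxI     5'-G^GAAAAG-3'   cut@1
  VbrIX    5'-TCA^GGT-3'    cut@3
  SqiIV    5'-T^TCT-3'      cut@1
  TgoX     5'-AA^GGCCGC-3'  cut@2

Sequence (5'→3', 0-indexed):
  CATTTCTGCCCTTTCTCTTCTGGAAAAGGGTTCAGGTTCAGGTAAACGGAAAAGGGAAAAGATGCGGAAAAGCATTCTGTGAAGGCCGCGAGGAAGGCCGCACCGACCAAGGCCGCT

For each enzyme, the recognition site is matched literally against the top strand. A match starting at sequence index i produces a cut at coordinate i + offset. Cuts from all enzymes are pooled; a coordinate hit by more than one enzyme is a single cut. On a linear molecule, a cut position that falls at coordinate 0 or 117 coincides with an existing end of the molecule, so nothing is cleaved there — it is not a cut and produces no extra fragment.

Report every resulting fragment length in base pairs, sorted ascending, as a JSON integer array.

Scan for sites:
  HnxI GGAAAAG/1: at [21, 47, 54, 65] ⇒ [22, 48, 55, 66]
  VbrIX TCAGGT/3: at [31, 37] ⇒ [34, 40]
  SqiIV TTCT/1: at [3, 12, 17, 74] ⇒ [4, 13, 18, 75]
  TgoX AAGGCCGC/2: at [81, 93, 108] ⇒ [83, 95, 110]

Pooled cuts: [4, 13, 18, 22, 34, 40, 48, 55, 66, 75, 83, 95, 110]

Fragment lengths:
  [0,4): 4 bp
  [4,13): 9 bp
  [13,18): 5 bp
  [18,22): 4 bp
  [22,34): 12 bp
  [34,40): 6 bp
  [40,48): 8 bp
  [48,55): 7 bp
  [55,66): 11 bp
  [66,75): 9 bp
  [75,83): 8 bp
  [83,95): 12 bp
  [95,110): 15 bp
  [110,117): 7 bp

[4,4,5,6,7,7,8,8,9,9,11,12,12,15]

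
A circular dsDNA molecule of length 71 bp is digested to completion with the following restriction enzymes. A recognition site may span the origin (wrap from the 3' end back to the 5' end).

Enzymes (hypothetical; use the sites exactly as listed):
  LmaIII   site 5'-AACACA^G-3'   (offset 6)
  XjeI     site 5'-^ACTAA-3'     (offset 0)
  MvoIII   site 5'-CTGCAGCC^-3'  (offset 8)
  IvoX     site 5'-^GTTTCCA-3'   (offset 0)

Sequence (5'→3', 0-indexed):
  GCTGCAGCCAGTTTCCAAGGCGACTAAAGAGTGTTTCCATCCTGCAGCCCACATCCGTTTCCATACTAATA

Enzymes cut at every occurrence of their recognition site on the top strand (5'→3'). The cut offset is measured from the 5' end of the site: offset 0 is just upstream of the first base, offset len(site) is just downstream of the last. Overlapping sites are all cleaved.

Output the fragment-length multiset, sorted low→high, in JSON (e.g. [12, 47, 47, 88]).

[1,7,8,10,12,16,17]

Scan for sites:
  LmaIII (AACACAG, off=6): no sites
  XjeI (ACTAA, off=0): starts [22, 64] → cuts [22, 64]
  MvoIII (CTGCAGCC, off=8): starts [1, 41] → cuts [9, 49]
  IvoX (GTTTCCA, off=0): starts [10, 32, 56] → cuts [10, 32, 56]

Pooled cuts: [9, 10, 22, 32, 49, 56, 64]

Fragments:
  9→10: 1 bp
  10→22: 12 bp
  22→32: 10 bp
  32→49: 17 bp
  49→56: 7 bp
  56→64: 8 bp
  64→9 (wrap): 71-64+9 = 16 bp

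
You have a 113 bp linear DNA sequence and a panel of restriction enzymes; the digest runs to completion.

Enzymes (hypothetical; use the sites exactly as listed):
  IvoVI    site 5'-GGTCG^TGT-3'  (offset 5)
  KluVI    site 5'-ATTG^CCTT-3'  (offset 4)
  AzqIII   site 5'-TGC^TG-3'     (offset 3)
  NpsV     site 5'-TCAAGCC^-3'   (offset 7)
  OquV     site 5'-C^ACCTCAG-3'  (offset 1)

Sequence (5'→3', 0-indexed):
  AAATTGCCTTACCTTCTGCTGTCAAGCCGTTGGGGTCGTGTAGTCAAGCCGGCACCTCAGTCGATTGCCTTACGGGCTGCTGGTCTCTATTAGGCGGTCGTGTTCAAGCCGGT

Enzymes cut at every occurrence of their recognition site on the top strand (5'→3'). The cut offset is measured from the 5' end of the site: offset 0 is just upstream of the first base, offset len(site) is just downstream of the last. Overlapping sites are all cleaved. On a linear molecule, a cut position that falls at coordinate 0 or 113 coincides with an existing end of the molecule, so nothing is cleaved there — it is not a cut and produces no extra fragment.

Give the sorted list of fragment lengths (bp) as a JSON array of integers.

Scan for sites:
  IvoVI (GGTCGTGT, off=5): starts [33, 95] → cuts [38, 100]
  KluVI (ATTGCCTT, off=4): starts [2, 63] → cuts [6, 67]
  AzqIII (TGCTG, off=3): starts [16, 77] → cuts [19, 80]
  NpsV (TCAAGCC, off=7): starts [21, 43, 103] → cuts [28, 50, 110]
  OquV (CACCTCAG, off=1): starts [52] → cuts [53]

Pooled cuts: [6, 19, 28, 38, 50, 53, 67, 80, 100, 110]

Fragment lengths:
  [0,6): 6 bp
  [6,19): 13 bp
  [19,28): 9 bp
  [28,38): 10 bp
  [38,50): 12 bp
  [50,53): 3 bp
  [53,67): 14 bp
  [67,80): 13 bp
  [80,100): 20 bp
  [100,110): 10 bp
  [110,113): 3 bp

[3,3,6,9,10,10,12,13,13,14,20]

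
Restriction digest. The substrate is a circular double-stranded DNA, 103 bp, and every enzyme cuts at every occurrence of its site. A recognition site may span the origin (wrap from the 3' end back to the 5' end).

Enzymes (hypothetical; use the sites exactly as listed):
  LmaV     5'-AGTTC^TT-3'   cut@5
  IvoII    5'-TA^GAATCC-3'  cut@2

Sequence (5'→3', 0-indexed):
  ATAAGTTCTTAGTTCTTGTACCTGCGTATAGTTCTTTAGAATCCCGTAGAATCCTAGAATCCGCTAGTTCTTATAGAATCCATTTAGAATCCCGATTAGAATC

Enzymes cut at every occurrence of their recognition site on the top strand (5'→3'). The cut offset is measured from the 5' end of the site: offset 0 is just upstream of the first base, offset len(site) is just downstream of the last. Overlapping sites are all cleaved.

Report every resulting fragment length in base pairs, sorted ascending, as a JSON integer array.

[4,5,7,8,10,11,14,19,25]

Per-enzyme occurrences:
  LmaV (AGTTCTT, off=5): starts [3, 10, 29, 65] → cuts [8, 15, 34, 70]
  IvoII (TAGAATCC, off=2): starts [36, 46, 54, 73, 84] → cuts [38, 48, 56, 75, 86]

All cut coordinates (distinct, sorted): [8, 15, 34, 38, 48, 56, 70, 75, 86]

Fragments:
  8→15: 7 bp
  15→34: 19 bp
  34→38: 4 bp
  38→48: 10 bp
  48→56: 8 bp
  56→70: 14 bp
  70→75: 5 bp
  75→86: 11 bp
  86→8 (wrap): 103-86+8 = 25 bp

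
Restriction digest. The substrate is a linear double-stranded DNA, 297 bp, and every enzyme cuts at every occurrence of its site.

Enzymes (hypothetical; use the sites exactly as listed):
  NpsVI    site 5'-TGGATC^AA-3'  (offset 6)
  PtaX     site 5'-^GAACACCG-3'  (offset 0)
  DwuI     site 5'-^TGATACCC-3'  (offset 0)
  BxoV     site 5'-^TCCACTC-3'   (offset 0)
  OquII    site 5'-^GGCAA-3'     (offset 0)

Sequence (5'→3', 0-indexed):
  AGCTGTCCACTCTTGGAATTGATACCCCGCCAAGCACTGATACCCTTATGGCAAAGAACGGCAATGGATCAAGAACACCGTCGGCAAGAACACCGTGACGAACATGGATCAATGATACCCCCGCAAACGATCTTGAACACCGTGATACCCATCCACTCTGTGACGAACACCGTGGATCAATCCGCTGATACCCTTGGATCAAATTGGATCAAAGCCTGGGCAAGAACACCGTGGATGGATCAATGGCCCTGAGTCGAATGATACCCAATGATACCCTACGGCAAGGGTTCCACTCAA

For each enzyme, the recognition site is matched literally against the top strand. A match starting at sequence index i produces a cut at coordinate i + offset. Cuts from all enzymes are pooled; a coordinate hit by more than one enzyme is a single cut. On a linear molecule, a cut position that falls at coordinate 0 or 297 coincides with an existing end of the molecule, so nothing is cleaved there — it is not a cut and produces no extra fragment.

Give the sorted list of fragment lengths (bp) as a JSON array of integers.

Scan for sites:
  NpsVI (TGGATCAA, off=6): starts [64, 104, 172, 194, 204, 235] → cuts [70, 110, 178, 200, 210, 241]
  PtaX (GAACACCG, off=0): starts [72, 87, 134, 164, 223] → cuts [72, 87, 134, 164, 223]
  DwuI (TGATACCC, off=0): starts [19, 37, 112, 142, 185, 258, 268] → cuts [19, 37, 112, 142, 185, 258, 268]
  BxoV (TCCACTC, off=0): starts [5, 151, 288] → cuts [5, 151, 288]
  OquII (GGCAA, off=0): starts [49, 59, 82, 218, 279] → cuts [49, 59, 82, 218, 279]

All cut coordinates (distinct, sorted): [5, 19, 37, 49, 59, 70, 72, 82, 87, 110, 112, 134, 142, 151, 164, 178, 185, 200, 210, 218, 223, 241, 258, 268, 279, 288]

Fragments:
  [0,5): 5 bp
  [5,19): 14 bp
  [19,37): 18 bp
  [37,49): 12 bp
  [49,59): 10 bp
  [59,70): 11 bp
  [70,72): 2 bp
  [72,82): 10 bp
  [82,87): 5 bp
  [87,110): 23 bp
  [110,112): 2 bp
  [112,134): 22 bp
  [134,142): 8 bp
  [142,151): 9 bp
  [151,164): 13 bp
  [164,178): 14 bp
  [178,185): 7 bp
  [185,200): 15 bp
  [200,210): 10 bp
  [210,218): 8 bp
  [218,223): 5 bp
  [223,241): 18 bp
  [241,258): 17 bp
  [258,268): 10 bp
  [268,279): 11 bp
  [279,288): 9 bp
  [288,297): 9 bp

[2,2,5,5,5,7,8,8,9,9,9,10,10,10,10,11,11,12,13,14,14,15,17,18,18,22,23]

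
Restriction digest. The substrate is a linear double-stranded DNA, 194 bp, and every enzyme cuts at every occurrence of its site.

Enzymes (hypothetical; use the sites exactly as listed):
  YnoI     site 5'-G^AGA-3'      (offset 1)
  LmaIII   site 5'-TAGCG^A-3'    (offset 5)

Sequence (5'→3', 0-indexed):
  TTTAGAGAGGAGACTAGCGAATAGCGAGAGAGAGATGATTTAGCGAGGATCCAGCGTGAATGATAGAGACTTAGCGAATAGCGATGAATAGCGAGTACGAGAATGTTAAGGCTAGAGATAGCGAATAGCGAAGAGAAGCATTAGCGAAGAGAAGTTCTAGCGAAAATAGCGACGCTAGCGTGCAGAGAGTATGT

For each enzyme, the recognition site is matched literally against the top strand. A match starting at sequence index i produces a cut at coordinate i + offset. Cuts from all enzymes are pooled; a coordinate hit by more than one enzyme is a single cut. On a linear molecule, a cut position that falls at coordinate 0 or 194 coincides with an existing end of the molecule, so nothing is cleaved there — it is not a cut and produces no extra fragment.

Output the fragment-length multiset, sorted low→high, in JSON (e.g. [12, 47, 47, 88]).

[2,2,2,3,3,5,5,6,7,7,7,8,9,9,9,10,10,13,13,13,14,16,21]

Site scan:
  YnoI (GAGA, off=1): starts [4, 9, 25, 27, 29, 31, 65, 98, 114, 132, 148, 184] → cuts [5, 10, 26, 28, 30, 32, 66, 99, 115, 133, 149, 185]
  LmaIII (TAGCGA, off=5): starts [14, 21, 40, 71, 78, 88, 118, 125, 141, 157, 166] → cuts [19, 26, 45, 76, 83, 93, 123, 130, 146, 162, 171]

Pooled cuts: [5, 10, 19, 26, 28, 30, 32, 45, 66, 76, 83, 93, 99, 115, 123, 130, 133, 146, 149, 162, 171, 185]

Fragment lengths:
  [0,5): 5 bp
  [5,10): 5 bp
  [10,19): 9 bp
  [19,26): 7 bp
  [26,28): 2 bp
  [28,30): 2 bp
  [30,32): 2 bp
  [32,45): 13 bp
  [45,66): 21 bp
  [66,76): 10 bp
  [76,83): 7 bp
  [83,93): 10 bp
  [93,99): 6 bp
  [99,115): 16 bp
  [115,123): 8 bp
  [123,130): 7 bp
  [130,133): 3 bp
  [133,146): 13 bp
  [146,149): 3 bp
  [149,162): 13 bp
  [162,171): 9 bp
  [171,185): 14 bp
  [185,194): 9 bp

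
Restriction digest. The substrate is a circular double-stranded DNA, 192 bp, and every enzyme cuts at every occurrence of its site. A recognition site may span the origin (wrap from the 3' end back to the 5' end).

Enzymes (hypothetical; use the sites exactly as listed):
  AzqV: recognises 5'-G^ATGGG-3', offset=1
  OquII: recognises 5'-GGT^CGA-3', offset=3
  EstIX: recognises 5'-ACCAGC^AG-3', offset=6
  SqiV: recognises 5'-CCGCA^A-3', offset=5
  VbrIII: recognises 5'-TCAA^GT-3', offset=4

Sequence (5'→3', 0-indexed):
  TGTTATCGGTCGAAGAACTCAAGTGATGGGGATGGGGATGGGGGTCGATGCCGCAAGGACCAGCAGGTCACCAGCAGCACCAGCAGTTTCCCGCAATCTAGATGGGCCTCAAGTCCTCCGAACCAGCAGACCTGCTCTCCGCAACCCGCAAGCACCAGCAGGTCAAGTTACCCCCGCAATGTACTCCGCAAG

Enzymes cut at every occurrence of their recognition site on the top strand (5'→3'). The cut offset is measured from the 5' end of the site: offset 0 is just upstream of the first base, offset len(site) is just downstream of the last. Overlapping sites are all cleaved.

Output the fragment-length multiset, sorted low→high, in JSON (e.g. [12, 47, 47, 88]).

Scan for sites:
  AzqV (GATGGG, off=1): starts [24, 30, 36, 100] → cuts [25, 31, 37, 101]
  OquII (GGTCGA, off=3): starts [7, 42] → cuts [10, 45]
  EstIX (ACCAGCAG, off=6): starts [58, 69, 78, 121, 153] → cuts [64, 75, 84, 127, 159]
  SqiV (CCGCAA, off=5): starts [50, 90, 138, 145, 173, 185] → cuts [55, 95, 143, 150, 178, 190]
  VbrIII (TCAAGT, off=4): starts [18, 108, 162] → cuts [22, 112, 166]

Pooled cuts: [10, 22, 25, 31, 37, 45, 55, 64, 75, 84, 95, 101, 112, 127, 143, 150, 159, 166, 178, 190]

Fragment lengths:
  10→22: 12 bp
  22→25: 3 bp
  25→31: 6 bp
  31→37: 6 bp
  37→45: 8 bp
  45→55: 10 bp
  55→64: 9 bp
  64→75: 11 bp
  75→84: 9 bp
  84→95: 11 bp
  95→101: 6 bp
  101→112: 11 bp
  112→127: 15 bp
  127→143: 16 bp
  143→150: 7 bp
  150→159: 9 bp
  159→166: 7 bp
  166→178: 12 bp
  178→190: 12 bp
  190→10 (wrap): 192-190+10 = 12 bp

[3,6,6,6,7,7,8,9,9,9,10,11,11,11,12,12,12,12,15,16]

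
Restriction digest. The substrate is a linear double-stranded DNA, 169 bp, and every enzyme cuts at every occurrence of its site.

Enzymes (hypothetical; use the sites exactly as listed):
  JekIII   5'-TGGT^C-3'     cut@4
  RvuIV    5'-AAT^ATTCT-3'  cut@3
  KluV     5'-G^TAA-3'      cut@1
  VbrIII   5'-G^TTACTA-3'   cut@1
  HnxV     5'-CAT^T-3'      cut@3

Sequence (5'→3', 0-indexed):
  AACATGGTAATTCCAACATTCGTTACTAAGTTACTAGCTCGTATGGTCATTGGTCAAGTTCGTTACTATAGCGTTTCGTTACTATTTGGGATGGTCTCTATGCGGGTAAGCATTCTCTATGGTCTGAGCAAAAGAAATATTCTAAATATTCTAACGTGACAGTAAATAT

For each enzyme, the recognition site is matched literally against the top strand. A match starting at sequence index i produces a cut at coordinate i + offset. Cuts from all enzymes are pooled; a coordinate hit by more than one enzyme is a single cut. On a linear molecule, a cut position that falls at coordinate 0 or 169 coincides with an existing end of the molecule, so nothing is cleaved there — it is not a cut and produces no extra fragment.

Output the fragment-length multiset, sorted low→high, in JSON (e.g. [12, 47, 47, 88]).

Scan for sites:
  JekIII TGGTC/4: at [43, 50, 91, 119] ⇒ [47, 54, 95, 123]
  RvuIV AATATTCT/3: at [135, 144] ⇒ [138, 147]
  KluV GTAA/1: at [6, 105, 161] ⇒ [7, 106, 162]
  VbrIII GTTACTA/1: at [21, 29, 61, 77] ⇒ [22, 30, 62, 78]
  HnxV CATT/3: at [16, 47, 110] ⇒ [19, 50, 113]

All cut coordinates (distinct, sorted): [7, 19, 22, 30, 47, 50, 54, 62, 78, 95, 106, 113, 123, 138, 147, 162]

Fragments:
  [0,7): 7 bp
  [7,19): 12 bp
  [19,22): 3 bp
  [22,30): 8 bp
  [30,47): 17 bp
  [47,50): 3 bp
  [50,54): 4 bp
  [54,62): 8 bp
  [62,78): 16 bp
  [78,95): 17 bp
  [95,106): 11 bp
  [106,113): 7 bp
  [113,123): 10 bp
  [123,138): 15 bp
  [138,147): 9 bp
  [147,162): 15 bp
  [162,169): 7 bp

[3,3,4,7,7,7,8,8,9,10,11,12,15,15,16,17,17]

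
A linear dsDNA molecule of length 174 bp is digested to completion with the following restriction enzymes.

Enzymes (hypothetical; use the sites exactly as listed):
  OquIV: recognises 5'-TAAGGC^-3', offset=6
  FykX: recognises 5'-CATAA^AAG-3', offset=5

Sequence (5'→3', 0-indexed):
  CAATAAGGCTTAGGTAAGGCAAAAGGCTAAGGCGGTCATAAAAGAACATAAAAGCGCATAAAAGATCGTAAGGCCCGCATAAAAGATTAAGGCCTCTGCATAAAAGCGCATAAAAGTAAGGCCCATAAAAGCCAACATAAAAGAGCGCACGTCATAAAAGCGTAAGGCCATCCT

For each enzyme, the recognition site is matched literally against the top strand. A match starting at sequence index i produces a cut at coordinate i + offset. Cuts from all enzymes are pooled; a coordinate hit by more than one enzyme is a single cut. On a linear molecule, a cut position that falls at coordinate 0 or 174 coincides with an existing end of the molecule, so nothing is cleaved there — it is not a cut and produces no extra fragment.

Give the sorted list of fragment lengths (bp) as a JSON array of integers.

[6,6,8,8,9,9,10,10,10,10,11,11,11,12,13,13,17]

Site scan:
  OquIV (TAAGGC, off=6): starts [3, 14, 27, 68, 87, 116, 162] → cuts [9, 20, 33, 74, 93, 122, 168]
  FykX (CATAAAAG, off=5): starts [36, 46, 56, 77, 98, 108, 123, 135, 152] → cuts [41, 51, 61, 82, 103, 113, 128, 140, 157]

Pooled cuts: [9, 20, 33, 41, 51, 61, 74, 82, 93, 103, 113, 122, 128, 140, 157, 168]

Fragments:
  [0,9): 9 bp
  [9,20): 11 bp
  [20,33): 13 bp
  [33,41): 8 bp
  [41,51): 10 bp
  [51,61): 10 bp
  [61,74): 13 bp
  [74,82): 8 bp
  [82,93): 11 bp
  [93,103): 10 bp
  [103,113): 10 bp
  [113,122): 9 bp
  [122,128): 6 bp
  [128,140): 12 bp
  [140,157): 17 bp
  [157,168): 11 bp
  [168,174): 6 bp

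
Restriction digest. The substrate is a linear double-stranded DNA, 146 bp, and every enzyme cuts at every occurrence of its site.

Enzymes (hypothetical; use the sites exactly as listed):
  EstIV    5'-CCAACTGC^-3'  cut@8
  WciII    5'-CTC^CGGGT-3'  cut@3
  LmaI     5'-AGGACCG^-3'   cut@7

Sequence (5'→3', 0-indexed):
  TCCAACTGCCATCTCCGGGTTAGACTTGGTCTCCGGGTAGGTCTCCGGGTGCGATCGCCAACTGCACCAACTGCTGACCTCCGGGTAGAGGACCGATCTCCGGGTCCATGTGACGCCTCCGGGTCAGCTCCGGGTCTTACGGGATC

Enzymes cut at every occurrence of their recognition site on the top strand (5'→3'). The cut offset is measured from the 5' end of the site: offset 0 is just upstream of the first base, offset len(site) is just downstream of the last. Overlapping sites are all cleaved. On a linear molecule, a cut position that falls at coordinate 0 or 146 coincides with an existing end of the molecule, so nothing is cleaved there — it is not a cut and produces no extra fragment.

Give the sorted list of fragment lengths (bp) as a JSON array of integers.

Site scan:
  EstIV (CCAACTGC, off=8): starts [1, 57, 66] → cuts [9, 65, 74]
  WciII (CTCCGGGT, off=3): starts [12, 30, 42, 78, 97, 116, 127] → cuts [15, 33, 45, 81, 100, 119, 130]
  LmaI (AGGACCG, off=7): starts [88] → cuts [95]

All cut coordinates (distinct, sorted): [9, 15, 33, 45, 65, 74, 81, 95, 100, 119, 130]

Fragment lengths:
  [0,9): 9 bp
  [9,15): 6 bp
  [15,33): 18 bp
  [33,45): 12 bp
  [45,65): 20 bp
  [65,74): 9 bp
  [74,81): 7 bp
  [81,95): 14 bp
  [95,100): 5 bp
  [100,119): 19 bp
  [119,130): 11 bp
  [130,146): 16 bp

[5,6,7,9,9,11,12,14,16,18,19,20]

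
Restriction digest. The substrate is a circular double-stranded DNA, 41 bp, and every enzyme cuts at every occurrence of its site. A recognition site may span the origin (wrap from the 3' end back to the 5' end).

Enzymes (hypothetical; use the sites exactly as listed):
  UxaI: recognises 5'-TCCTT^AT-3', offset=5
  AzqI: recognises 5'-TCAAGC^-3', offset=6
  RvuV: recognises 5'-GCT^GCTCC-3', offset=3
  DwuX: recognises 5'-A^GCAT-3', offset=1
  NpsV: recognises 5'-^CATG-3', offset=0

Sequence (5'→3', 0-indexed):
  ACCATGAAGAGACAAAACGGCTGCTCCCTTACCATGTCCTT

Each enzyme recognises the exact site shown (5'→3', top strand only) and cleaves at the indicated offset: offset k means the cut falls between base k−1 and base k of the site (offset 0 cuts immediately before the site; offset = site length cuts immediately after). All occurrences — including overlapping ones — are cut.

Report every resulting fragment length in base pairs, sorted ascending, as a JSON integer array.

Scan for sites:
  UxaI (TCCTTAT, off=5): no sites
  AzqI (TCAAGC, off=6): no sites
  RvuV (GCTGCTCC, off=3): starts [19] → cuts [22]
  DwuX (AGCAT, off=1): no sites
  NpsV (CATG, off=0): starts [2, 32] → cuts [2, 32]

Pooled cuts: [2, 22, 32]

Fragments:
  2→22: 20 bp
  22→32: 10 bp
  32→2 (wrap): 41-32+2 = 11 bp

[10,11,20]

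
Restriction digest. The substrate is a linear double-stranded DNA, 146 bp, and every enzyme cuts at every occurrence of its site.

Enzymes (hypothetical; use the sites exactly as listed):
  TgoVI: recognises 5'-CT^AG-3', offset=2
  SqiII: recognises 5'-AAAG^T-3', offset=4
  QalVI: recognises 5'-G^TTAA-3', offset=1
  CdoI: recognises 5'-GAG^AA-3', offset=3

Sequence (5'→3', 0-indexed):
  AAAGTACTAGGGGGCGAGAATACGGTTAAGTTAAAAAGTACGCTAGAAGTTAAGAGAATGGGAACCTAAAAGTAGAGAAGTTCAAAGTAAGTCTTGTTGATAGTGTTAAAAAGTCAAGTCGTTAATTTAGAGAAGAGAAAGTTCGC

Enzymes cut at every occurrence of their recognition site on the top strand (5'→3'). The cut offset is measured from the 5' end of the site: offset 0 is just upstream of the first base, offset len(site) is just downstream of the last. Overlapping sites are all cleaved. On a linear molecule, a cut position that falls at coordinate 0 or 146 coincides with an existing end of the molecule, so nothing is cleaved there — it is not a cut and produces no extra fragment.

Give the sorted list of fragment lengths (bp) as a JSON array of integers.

[4,4,4,5,5,5,5,5,6,7,7,8,8,8,10,10,11,16,18]

Site scan:
  TgoVI CTAG/2: at [6, 42] ⇒ [8, 44]
  SqiII AAAGT/4: at [0, 34, 68, 83, 109, 137] ⇒ [4, 38, 72, 87, 113, 141]
  QalVI GTTAA/1: at [24, 29, 48, 104, 120] ⇒ [25, 30, 49, 105, 121]
  CdoI GAGAA/3: at [15, 53, 74, 129, 134] ⇒ [18, 56, 77, 132, 137]

All cut coordinates (distinct, sorted): [4, 8, 18, 25, 30, 38, 44, 49, 56, 72, 77, 87, 105, 113, 121, 132, 137, 141]

Fragment lengths:
  [0,4): 4 bp
  [4,8): 4 bp
  [8,18): 10 bp
  [18,25): 7 bp
  [25,30): 5 bp
  [30,38): 8 bp
  [38,44): 6 bp
  [44,49): 5 bp
  [49,56): 7 bp
  [56,72): 16 bp
  [72,77): 5 bp
  [77,87): 10 bp
  [87,105): 18 bp
  [105,113): 8 bp
  [113,121): 8 bp
  [121,132): 11 bp
  [132,137): 5 bp
  [137,141): 4 bp
  [141,146): 5 bp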